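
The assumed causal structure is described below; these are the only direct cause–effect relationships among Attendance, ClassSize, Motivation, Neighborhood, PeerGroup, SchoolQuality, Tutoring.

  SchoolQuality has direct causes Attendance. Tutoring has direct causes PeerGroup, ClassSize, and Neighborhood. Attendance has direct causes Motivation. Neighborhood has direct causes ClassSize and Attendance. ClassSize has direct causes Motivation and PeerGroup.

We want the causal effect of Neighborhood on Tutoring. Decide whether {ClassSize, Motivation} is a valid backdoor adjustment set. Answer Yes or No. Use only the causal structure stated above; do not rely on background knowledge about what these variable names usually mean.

Backdoor paths from Neighborhood to Tutoring (paths whose first edge points into Neighborhood):
  P1: Neighborhood <- Attendance <- Motivation -> ClassSize <- PeerGroup -> Tutoring
  P2: Neighborhood <- Attendance <- Motivation -> ClassSize -> Tutoring
  P3: Neighborhood <- ClassSize <- PeerGroup -> Tutoring
  P4: Neighborhood <- ClassSize -> Tutoring
Condition 1 (no descendant of Neighborhood in the set): holds — descendants of Neighborhood are {Tutoring}; none are in {ClassSize, Motivation}.
Condition 2 (every backdoor path blocked by {ClassSize, Motivation}):
  P1: blocked at fork node Motivation ∈ conditioning set.
  P2: blocked at fork node Motivation ∈ conditioning set.
  P3: blocked at chain node ClassSize ∈ conditioning set.
  P4: blocked at fork node ClassSize ∈ conditioning set.
{ClassSize, Motivation} satisfies the backdoor criterion.

Yes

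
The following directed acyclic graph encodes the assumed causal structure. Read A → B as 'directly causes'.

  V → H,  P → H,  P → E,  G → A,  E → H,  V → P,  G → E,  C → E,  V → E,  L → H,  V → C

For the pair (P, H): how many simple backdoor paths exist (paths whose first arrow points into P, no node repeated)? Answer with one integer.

A backdoor path from P to H is any simple undirected path whose first edge points into P (i.e. leaves P via a parent).
Parents of P: {V}.
Enumerating:
  P1: P <- V -> C -> E -> H
  P2: P <- V -> E -> H
  P3: P <- V -> H
That exhausts the simple backdoor paths. Count: 3.

3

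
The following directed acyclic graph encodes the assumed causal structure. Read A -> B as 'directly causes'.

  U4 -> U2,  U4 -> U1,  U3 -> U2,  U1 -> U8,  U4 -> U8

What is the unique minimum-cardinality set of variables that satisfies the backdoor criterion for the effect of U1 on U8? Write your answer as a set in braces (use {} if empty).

{U4}

Variables eligible for adjustment (non-descendants of U1, excluding U1 and U8): {U2, U3, U4}.
Backdoor paths from U1 to U8:
  P1: U1 <- U4 -> U8
The empty set is not sufficient: P1 (U1 <- U4 -> U8) has no collider blocking it and no conditioned non-collider, so it is open.
Try {U4}:
  P1: blocked at fork node U4 ∈ conditioning set.
{U4} contains no descendant of U1 and blocks every backdoor path.
No other singleton works — e.g. {U3} leaves P1 open — so {U4} is the unique smallest valid adjustment set.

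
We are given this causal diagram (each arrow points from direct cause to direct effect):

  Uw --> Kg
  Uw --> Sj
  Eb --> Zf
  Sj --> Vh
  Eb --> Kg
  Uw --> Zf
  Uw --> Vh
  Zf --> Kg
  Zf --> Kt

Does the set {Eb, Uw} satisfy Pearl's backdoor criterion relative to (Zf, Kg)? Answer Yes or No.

Yes

Backdoor paths from Zf to Kg (paths whose first edge points into Zf):
  P1: Zf <- Uw -> Kg
  P2: Zf <- Eb -> Kg
Condition 1 (no descendant of Zf in the set): holds — descendants of Zf are {Kg, Kt}; none are in {Eb, Uw}.
Condition 2 (every backdoor path blocked by {Eb, Uw}):
  P1: blocked at fork node Uw ∈ conditioning set.
  P2: blocked at fork node Eb ∈ conditioning set.
{Eb, Uw} satisfies the backdoor criterion.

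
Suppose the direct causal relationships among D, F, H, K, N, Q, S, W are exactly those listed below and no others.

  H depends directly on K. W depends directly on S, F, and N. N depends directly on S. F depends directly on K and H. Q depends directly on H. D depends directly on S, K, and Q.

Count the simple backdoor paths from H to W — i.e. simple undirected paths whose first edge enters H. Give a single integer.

A backdoor path from H to W is any simple undirected path whose first edge points into H (i.e. leaves H via a parent).
Parents of H: {K}.
Enumerating:
  P1: H <- K -> F -> W
  P2: H <- K -> D <- S -> N -> W
  P3: H <- K -> D <- S -> W
That exhausts the simple backdoor paths. Count: 3.

3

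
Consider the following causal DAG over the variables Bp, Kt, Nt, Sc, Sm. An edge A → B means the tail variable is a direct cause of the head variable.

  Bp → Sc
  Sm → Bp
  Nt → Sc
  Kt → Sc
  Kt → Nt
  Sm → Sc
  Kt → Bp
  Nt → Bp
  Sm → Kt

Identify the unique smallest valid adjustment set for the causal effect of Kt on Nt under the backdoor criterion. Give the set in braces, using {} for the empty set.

Variables eligible for adjustment (non-descendants of Kt, excluding Kt and Nt): {Sm}.
Backdoor paths from Kt to Nt:
  P1: Kt <- Sm -> Bp <- Nt
  P2: Kt <- Sm -> Bp -> Sc <- Nt
  P3: Kt <- Sm -> Sc <- Nt
  P4: Kt <- Sm -> Sc <- Bp <- Nt
Each backdoor path contains an unconditioned collider, so every path is already blocked with the empty conditioning set:
  P1: blocked at collider Bp (neither it nor any descendant is in the conditioning set).
  P2: blocked at collider Sc (neither it nor any descendant is in the conditioning set).
  P3: blocked at collider Sc (neither it nor any descendant is in the conditioning set).
  P4: blocked at collider Sc (neither it nor any descendant is in the conditioning set).
The empty set is therefore the unique smallest valid set.

{}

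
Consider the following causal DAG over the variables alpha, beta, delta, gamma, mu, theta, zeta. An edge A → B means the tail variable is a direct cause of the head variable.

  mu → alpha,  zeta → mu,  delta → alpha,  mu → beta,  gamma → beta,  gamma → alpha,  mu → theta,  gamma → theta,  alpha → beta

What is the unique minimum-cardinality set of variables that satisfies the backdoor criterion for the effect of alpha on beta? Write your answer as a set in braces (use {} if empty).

Variables eligible for adjustment (non-descendants of alpha, excluding alpha and beta): {delta, gamma, mu, theta, zeta}.
Backdoor paths from alpha to beta:
  P1: alpha <- mu -> theta <- gamma -> beta
  P2: alpha <- mu -> beta
  P3: alpha <- gamma -> theta <- mu -> beta
  P4: alpha <- gamma -> beta
The empty set is not sufficient: P2 (alpha <- mu -> beta) has no collider blocking it and no conditioned non-collider, so it is open.
Try {gamma, mu}:
  P1: blocked at fork node mu ∈ conditioning set.
  P2: blocked at fork node mu ∈ conditioning set.
  P3: blocked at fork node gamma ∈ conditioning set.
  P4: blocked at fork node gamma ∈ conditioning set.
{gamma, mu} contains no descendant of alpha and blocks every backdoor path.
Every element of {gamma, mu} is needed (dropping gamma leaves P4 open; dropping mu leaves P2 open), so no proper subset is valid.
Among all size-2 subsets of the eligible variables, only {gamma, mu} blocks every backdoor path, so it is the unique smallest valid adjustment set.

{gamma, mu}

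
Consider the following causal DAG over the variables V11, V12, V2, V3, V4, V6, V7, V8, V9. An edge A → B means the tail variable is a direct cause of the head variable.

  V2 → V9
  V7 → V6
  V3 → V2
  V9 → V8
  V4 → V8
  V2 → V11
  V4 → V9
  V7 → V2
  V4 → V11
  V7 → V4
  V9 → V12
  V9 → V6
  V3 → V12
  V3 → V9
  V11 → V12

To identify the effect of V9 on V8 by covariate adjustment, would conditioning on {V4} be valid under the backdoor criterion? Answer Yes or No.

Backdoor paths from V9 to V8 (paths whose first edge points into V9):
  P1: V9 <- V3 -> V2 <- V7 -> V4 -> V8
  P2: V9 <- V3 -> V2 -> V11 <- V4 -> V8
  P3: V9 <- V3 -> V12 <- V11 <- V2 <- V7 -> V4 -> V8
  P4: V9 <- V3 -> V12 <- V11 <- V4 -> V8
  P5: V9 <- V2 <- V7 -> V4 -> V8
  P6: V9 <- V2 <- V3 -> V12 <- V11 <- V4 -> V8
  P7: V9 <- V2 -> V11 <- V4 -> V8
  P8: V9 <- V4 -> V8
Condition 1 (no descendant of V9 in the set): holds — descendants of V9 are {V12, V6, V8}; none are in {V4}.
Condition 2 (every backdoor path blocked by {V4}):
  P1: blocked at collider V2 (neither it nor any descendant is in the conditioning set).
  P2: blocked at collider V11 (neither it nor any descendant is in the conditioning set).
  P3: blocked at collider V12 (neither it nor any descendant is in the conditioning set).
  P4: blocked at collider V12 (neither it nor any descendant is in the conditioning set).
  P5: blocked at chain node V4 ∈ conditioning set.
  P6: blocked at collider V12 (neither it nor any descendant is in the conditioning set).
  P7: blocked at collider V11 (neither it nor any descendant is in the conditioning set).
  P8: blocked at fork node V4 ∈ conditioning set.
{V4} satisfies the backdoor criterion.

Yes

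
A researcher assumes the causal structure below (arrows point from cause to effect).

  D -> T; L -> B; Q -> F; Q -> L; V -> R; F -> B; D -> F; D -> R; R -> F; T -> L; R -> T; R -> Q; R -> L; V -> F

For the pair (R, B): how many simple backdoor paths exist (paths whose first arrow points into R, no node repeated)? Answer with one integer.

7

A backdoor path from R to B is any simple undirected path whose first edge points into R (i.e. leaves R via a parent).
Parents of R: {D, V}.
Enumerating:
  P1: R <- V -> F <- D -> T -> L -> B
  P2: R <- V -> F <- Q -> L -> B
  P3: R <- V -> F -> B
  P4: R <- D -> T -> L <- Q -> F -> B
  P5: R <- D -> T -> L -> B
  P6: R <- D -> F <- Q -> L -> B
  P7: R <- D -> F -> B
That exhausts the simple backdoor paths. Count: 7.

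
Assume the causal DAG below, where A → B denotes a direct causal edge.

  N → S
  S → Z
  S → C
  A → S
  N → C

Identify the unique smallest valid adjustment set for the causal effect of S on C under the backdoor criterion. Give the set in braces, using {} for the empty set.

Variables eligible for adjustment (non-descendants of S, excluding S and C): {A, N}.
Backdoor paths from S to C:
  P1: S <- N -> C
The empty set is not sufficient: P1 (S <- N -> C) has no collider blocking it and no conditioned non-collider, so it is open.
Try {N}:
  P1: blocked at fork node N ∈ conditioning set.
{N} contains no descendant of S and blocks every backdoor path.
No other singleton works — e.g. {A} leaves P1 open — so {N} is the unique smallest valid adjustment set.

{N}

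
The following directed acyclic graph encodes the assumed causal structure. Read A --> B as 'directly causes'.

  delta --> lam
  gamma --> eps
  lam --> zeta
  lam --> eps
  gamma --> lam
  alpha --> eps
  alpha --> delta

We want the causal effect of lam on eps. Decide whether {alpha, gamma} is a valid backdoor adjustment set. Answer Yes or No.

Backdoor paths from lam to eps (paths whose first edge points into lam):
  P1: lam <- gamma -> eps
  P2: lam <- delta <- alpha -> eps
Condition 1 (no descendant of lam in the set): holds — descendants of lam are {eps, zeta}; none are in {alpha, gamma}.
Condition 2 (every backdoor path blocked by {alpha, gamma}):
  P1: blocked at fork node gamma ∈ conditioning set.
  P2: blocked at fork node alpha ∈ conditioning set.
{alpha, gamma} satisfies the backdoor criterion.

Yes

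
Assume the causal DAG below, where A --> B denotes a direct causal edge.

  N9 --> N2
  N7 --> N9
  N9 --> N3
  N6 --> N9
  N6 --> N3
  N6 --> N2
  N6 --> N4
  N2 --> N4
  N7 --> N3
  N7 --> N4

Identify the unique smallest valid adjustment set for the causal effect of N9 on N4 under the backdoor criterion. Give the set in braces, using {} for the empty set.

{N6, N7}

Variables eligible for adjustment (non-descendants of N9, excluding N9 and N4): {N6, N7}.
Backdoor paths from N9 to N4:
  P1: N9 <- N6 -> N2 -> N4
  P2: N9 <- N6 -> N4
  P3: N9 <- N6 -> N3 <- N7 -> N4
  P4: N9 <- N7 -> N4
  P5: N9 <- N7 -> N3 <- N6 -> N2 -> N4
  P6: N9 <- N7 -> N3 <- N6 -> N4
The empty set is not sufficient: P1 (N9 <- N6 -> N2 -> N4) has no collider blocking it and no conditioned non-collider, so it is open.
Try {N6, N7}:
  P1: blocked at fork node N6 ∈ conditioning set.
  P2: blocked at fork node N6 ∈ conditioning set.
  P3: blocked at fork node N6 ∈ conditioning set.
  P4: blocked at fork node N7 ∈ conditioning set.
  P5: blocked at fork node N7 ∈ conditioning set.
  P6: blocked at fork node N7 ∈ conditioning set.
{N6, N7} contains no descendant of N9 and blocks every backdoor path.
Every element of {N6, N7} is needed (dropping N6 leaves P1 open; dropping N7 leaves P4 open), so no proper subset is valid.
Among all size-2 subsets of the eligible variables, only {N6, N7} blocks every backdoor path, so it is the unique smallest valid adjustment set.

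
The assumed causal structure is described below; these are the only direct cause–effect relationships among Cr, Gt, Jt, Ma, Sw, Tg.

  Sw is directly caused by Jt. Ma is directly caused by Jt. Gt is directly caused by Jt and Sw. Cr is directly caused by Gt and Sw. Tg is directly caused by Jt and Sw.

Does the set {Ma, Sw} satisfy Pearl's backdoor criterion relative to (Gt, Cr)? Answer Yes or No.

Backdoor paths from Gt to Cr (paths whose first edge points into Gt):
  P1: Gt <- Jt -> Sw -> Cr
  P2: Gt <- Jt -> Tg <- Sw -> Cr
  P3: Gt <- Sw -> Cr
Condition 1 (no descendant of Gt in the set): holds — descendants of Gt are {Cr}; none are in {Ma, Sw}.
Condition 2 (every backdoor path blocked by {Ma, Sw}):
  P1: blocked at chain node Sw ∈ conditioning set.
  P2: blocked at collider Tg (neither it nor any descendant is in the conditioning set).
  P3: blocked at fork node Sw ∈ conditioning set.
{Ma, Sw} satisfies the backdoor criterion.

Yes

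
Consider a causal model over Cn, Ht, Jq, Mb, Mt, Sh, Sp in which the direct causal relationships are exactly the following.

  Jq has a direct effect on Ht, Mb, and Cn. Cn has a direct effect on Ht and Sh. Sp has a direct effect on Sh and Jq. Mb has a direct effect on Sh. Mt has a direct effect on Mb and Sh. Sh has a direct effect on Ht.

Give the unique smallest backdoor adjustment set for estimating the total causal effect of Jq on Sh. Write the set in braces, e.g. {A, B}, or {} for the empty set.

Variables eligible for adjustment (non-descendants of Jq, excluding Jq and Sh): {Mt, Sp}.
Backdoor paths from Jq to Sh:
  P1: Jq <- Sp -> Sh
The empty set is not sufficient: P1 (Jq <- Sp -> Sh) has no collider blocking it and no conditioned non-collider, so it is open.
Try {Sp}:
  P1: blocked at fork node Sp ∈ conditioning set.
{Sp} contains no descendant of Jq and blocks every backdoor path.
No other singleton works — e.g. {Mt} leaves P1 open — so {Sp} is the unique smallest valid adjustment set.

{Sp}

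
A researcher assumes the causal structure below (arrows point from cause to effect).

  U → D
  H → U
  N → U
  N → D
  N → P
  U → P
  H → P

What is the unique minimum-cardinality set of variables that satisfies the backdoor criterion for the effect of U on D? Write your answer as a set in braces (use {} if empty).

{N}

Variables eligible for adjustment (non-descendants of U, excluding U and D): {H, N}.
Backdoor paths from U to D:
  P1: U <- H -> P <- N -> D
  P2: U <- N -> D
The empty set is not sufficient: P2 (U <- N -> D) has no collider blocking it and no conditioned non-collider, so it is open.
Try {N}:
  P1: blocked at collider P (neither it nor any descendant is in the conditioning set).
  P2: blocked at fork node N ∈ conditioning set.
{N} contains no descendant of U and blocks every backdoor path.
No other singleton works — e.g. {H} leaves P2 open — so {N} is the unique smallest valid adjustment set.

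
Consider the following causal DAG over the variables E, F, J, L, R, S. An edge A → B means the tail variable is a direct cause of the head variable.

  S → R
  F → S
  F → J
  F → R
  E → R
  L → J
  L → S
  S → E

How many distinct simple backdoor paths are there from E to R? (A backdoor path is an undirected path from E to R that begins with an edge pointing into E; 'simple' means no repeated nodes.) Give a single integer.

3

A backdoor path from E to R is any simple undirected path whose first edge points into E (i.e. leaves E via a parent).
Parents of E: {S}.
Enumerating:
  P1: E <- S <- F -> R
  P2: E <- S <- L -> J <- F -> R
  P3: E <- S -> R
That exhausts the simple backdoor paths. Count: 3.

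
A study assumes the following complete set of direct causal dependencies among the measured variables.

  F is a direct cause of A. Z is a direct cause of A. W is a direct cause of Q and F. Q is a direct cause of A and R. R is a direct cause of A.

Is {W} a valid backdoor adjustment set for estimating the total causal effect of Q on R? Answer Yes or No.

Backdoor paths from Q to R (paths whose first edge points into Q):
  P1: Q <- W -> F -> A <- R
Condition 1 (no descendant of Q in the set): holds — descendants of Q are {A, R}; none are in {W}.
Condition 2 (every backdoor path blocked by {W}):
  P1: blocked at fork node W ∈ conditioning set.
{W} satisfies the backdoor criterion.

Yes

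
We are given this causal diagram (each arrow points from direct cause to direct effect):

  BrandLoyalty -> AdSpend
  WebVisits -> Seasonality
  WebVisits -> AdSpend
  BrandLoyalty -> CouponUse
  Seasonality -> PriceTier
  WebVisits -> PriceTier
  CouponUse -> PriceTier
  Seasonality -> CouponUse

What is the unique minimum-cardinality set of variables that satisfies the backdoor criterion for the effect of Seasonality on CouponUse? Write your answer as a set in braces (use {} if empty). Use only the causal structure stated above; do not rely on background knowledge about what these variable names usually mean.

{}

Variables eligible for adjustment (non-descendants of Seasonality, excluding Seasonality and CouponUse): {AdSpend, BrandLoyalty, WebVisits}.
Backdoor paths from Seasonality to CouponUse:
  P1: Seasonality <- WebVisits -> AdSpend <- BrandLoyalty -> CouponUse
  P2: Seasonality <- WebVisits -> PriceTier <- CouponUse
Each backdoor path contains an unconditioned collider, so every path is already blocked with the empty conditioning set:
  P1: blocked at collider AdSpend (neither it nor any descendant is in the conditioning set).
  P2: blocked at collider PriceTier (neither it nor any descendant is in the conditioning set).
The empty set is therefore the unique smallest valid set.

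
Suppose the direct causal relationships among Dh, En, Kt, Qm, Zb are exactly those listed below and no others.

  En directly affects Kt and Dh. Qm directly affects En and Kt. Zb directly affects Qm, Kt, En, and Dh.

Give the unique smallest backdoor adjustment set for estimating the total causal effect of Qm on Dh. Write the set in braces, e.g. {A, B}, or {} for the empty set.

Variables eligible for adjustment (non-descendants of Qm, excluding Qm and Dh): {Zb}.
Backdoor paths from Qm to Dh:
  P1: Qm <- Zb -> En -> Dh
  P2: Qm <- Zb -> Dh
  P3: Qm <- Zb -> Kt <- En -> Dh
The empty set is not sufficient: P1 (Qm <- Zb -> En -> Dh) has no collider blocking it and no conditioned non-collider, so it is open.
Try {Zb}:
  P1: blocked at fork node Zb ∈ conditioning set.
  P2: blocked at fork node Zb ∈ conditioning set.
  P3: blocked at fork node Zb ∈ conditioning set.
{Zb} contains no descendant of Qm and blocks every backdoor path.
{Zb} is the unique smallest valid adjustment set.

{Zb}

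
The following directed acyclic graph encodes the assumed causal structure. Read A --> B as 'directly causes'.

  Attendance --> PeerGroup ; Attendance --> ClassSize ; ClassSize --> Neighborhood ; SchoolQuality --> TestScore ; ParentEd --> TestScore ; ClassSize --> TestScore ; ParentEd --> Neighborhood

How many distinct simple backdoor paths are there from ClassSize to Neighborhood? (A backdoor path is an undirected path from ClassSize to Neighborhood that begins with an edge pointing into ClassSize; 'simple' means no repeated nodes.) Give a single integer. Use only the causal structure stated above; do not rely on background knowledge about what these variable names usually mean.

0

A backdoor path from ClassSize to Neighborhood is any simple undirected path whose first edge points into ClassSize (i.e. leaves ClassSize via a parent).
Parents of ClassSize: {Attendance}.
No simple path from any parent of ClassSize reaches Neighborhood without revisiting ClassSize, so there are no backdoor paths.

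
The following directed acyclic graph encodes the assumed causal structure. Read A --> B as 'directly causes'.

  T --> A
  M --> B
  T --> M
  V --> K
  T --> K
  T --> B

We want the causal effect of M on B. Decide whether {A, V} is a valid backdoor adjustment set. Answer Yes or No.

No

Backdoor paths from M to B (paths whose first edge points into M):
  P1: M <- T -> B
Condition 1 (no descendant of M in the set): holds — descendants of M are {B}; none are in {A, V}.
Condition 2 (every backdoor path blocked by {A, V}):
  P1: open — no interior node is in the conditioning set.
{A, V} does not satisfy the backdoor criterion.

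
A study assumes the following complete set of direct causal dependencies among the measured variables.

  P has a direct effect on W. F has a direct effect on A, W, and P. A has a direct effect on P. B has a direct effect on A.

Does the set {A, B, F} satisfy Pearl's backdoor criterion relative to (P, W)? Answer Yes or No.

Yes

Backdoor paths from P to W (paths whose first edge points into P):
  P1: P <- F -> W
  P2: P <- A <- F -> W
Condition 1 (no descendant of P in the set): holds — descendants of P are {W}; none are in {A, B, F}.
Condition 2 (every backdoor path blocked by {A, B, F}):
  P1: blocked at fork node F ∈ conditioning set.
  P2: blocked at chain node A ∈ conditioning set.
{A, B, F} satisfies the backdoor criterion.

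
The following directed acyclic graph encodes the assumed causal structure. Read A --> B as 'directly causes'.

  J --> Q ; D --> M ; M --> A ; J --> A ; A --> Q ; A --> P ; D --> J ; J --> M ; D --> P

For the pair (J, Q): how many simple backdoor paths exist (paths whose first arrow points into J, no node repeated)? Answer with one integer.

2

A backdoor path from J to Q is any simple undirected path whose first edge points into J (i.e. leaves J via a parent).
Parents of J: {D}.
Enumerating:
  P1: J <- D -> M -> A -> Q
  P2: J <- D -> P <- A -> Q
That exhausts the simple backdoor paths. Count: 2.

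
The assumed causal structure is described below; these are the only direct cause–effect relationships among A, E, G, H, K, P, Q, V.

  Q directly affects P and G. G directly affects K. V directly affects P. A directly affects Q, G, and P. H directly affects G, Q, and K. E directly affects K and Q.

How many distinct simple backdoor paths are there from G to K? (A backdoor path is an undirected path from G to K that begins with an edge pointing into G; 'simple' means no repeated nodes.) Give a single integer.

A backdoor path from G to K is any simple undirected path whose first edge points into G (i.e. leaves G via a parent).
Parents of G: {A, H, Q}.
Enumerating:
  P1: G <- H -> Q <- E -> K
  P2: G <- H -> K
  P3: G <- A -> Q <- H -> K
  P4: G <- A -> Q <- E -> K
  P5: G <- A -> P <- Q <- H -> K
  P6: G <- A -> P <- Q <- E -> K
  P7: G <- Q <- H -> K
  P8: G <- Q <- E -> K
That exhausts the simple backdoor paths. Count: 8.

8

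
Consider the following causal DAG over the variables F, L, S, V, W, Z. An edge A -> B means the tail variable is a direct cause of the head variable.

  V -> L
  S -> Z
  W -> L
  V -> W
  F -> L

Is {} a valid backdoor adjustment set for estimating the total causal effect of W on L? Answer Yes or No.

No

Backdoor paths from W to L (paths whose first edge points into W):
  P1: W <- V -> L
Condition 1 (no descendant of W in the set): holds — descendants of W are {L}; none are in {}.
Condition 2 (every backdoor path blocked by {}):
  P1: open — no interior node is in the conditioning set.
{} does not satisfy the backdoor criterion.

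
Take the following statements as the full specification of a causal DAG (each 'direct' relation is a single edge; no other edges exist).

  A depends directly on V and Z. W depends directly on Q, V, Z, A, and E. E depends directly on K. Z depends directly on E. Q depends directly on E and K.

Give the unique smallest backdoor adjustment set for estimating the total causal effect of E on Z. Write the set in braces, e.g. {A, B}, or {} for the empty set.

{}

Variables eligible for adjustment (non-descendants of E, excluding E and Z): {K, V}.
Backdoor paths from E to Z:
  P1: E <- K -> Q -> W <- V -> A <- Z
  P2: E <- K -> Q -> W <- Z
  P3: E <- K -> Q -> W <- A <- Z
Each backdoor path contains an unconditioned collider, so every path is already blocked with the empty conditioning set:
  P1: blocked at collider W (neither it nor any descendant is in the conditioning set).
  P2: blocked at collider W (neither it nor any descendant is in the conditioning set).
  P3: blocked at collider W (neither it nor any descendant is in the conditioning set).
The empty set is therefore the unique smallest valid set.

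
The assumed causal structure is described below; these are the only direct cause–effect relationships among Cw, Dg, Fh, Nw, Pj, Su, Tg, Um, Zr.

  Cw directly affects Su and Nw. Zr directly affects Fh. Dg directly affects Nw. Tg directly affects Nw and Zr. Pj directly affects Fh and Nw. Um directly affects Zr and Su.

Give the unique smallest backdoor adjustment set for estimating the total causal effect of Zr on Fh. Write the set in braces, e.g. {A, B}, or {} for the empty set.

Variables eligible for adjustment (non-descendants of Zr, excluding Zr and Fh): {Cw, Dg, Nw, Pj, Su, Tg, Um}.
Backdoor paths from Zr to Fh:
  P1: Zr <- Um -> Su <- Cw -> Nw <- Pj -> Fh
  P2: Zr <- Tg -> Nw <- Pj -> Fh
Each backdoor path contains an unconditioned collider, so every path is already blocked with the empty conditioning set:
  P1: blocked at collider Su (neither it nor any descendant is in the conditioning set).
  P2: blocked at collider Nw (neither it nor any descendant is in the conditioning set).
The empty set is therefore the unique smallest valid set.

{}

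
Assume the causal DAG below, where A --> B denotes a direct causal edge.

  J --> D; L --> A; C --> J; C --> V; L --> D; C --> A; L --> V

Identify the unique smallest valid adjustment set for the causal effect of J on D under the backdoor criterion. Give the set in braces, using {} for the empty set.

Variables eligible for adjustment (non-descendants of J, excluding J and D): {A, C, L, V}.
Backdoor paths from J to D:
  P1: J <- C -> V <- L -> D
  P2: J <- C -> A <- L -> D
Each backdoor path contains an unconditioned collider, so every path is already blocked with the empty conditioning set:
  P1: blocked at collider V (neither it nor any descendant is in the conditioning set).
  P2: blocked at collider A (neither it nor any descendant is in the conditioning set).
The empty set is therefore the unique smallest valid set.

{}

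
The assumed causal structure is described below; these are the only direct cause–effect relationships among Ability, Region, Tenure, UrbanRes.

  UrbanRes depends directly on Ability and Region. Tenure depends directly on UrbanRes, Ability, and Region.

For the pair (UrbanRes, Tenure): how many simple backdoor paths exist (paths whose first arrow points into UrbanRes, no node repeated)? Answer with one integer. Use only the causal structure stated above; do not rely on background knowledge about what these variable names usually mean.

A backdoor path from UrbanRes to Tenure is any simple undirected path whose first edge points into UrbanRes (i.e. leaves UrbanRes via a parent).
Parents of UrbanRes: {Ability, Region}.
Enumerating:
  P1: UrbanRes <- Region -> Tenure
  P2: UrbanRes <- Ability -> Tenure
That exhausts the simple backdoor paths. Count: 2.

2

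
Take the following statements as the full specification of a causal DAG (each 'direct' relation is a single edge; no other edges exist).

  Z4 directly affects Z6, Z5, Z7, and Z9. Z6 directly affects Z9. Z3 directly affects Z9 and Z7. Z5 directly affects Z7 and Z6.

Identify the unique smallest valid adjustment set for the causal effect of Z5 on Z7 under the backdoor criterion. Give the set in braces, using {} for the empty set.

Variables eligible for adjustment (non-descendants of Z5, excluding Z5 and Z7): {Z3, Z4}.
Backdoor paths from Z5 to Z7:
  P1: Z5 <- Z4 -> Z6 -> Z9 <- Z3 -> Z7
  P2: Z5 <- Z4 -> Z7
  P3: Z5 <- Z4 -> Z9 <- Z3 -> Z7
The empty set is not sufficient: P2 (Z5 <- Z4 -> Z7) has no collider blocking it and no conditioned non-collider, so it is open.
Try {Z4}:
  P1: blocked at fork node Z4 ∈ conditioning set.
  P2: blocked at fork node Z4 ∈ conditioning set.
  P3: blocked at fork node Z4 ∈ conditioning set.
{Z4} contains no descendant of Z5 and blocks every backdoor path.
No other singleton works — e.g. {Z3} leaves P2 open — so {Z4} is the unique smallest valid adjustment set.

{Z4}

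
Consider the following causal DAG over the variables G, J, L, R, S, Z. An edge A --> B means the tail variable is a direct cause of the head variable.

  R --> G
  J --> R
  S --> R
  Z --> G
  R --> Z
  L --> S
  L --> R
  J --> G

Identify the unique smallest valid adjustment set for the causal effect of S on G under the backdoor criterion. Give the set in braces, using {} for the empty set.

{L}

Variables eligible for adjustment (non-descendants of S, excluding S and G): {J, L}.
Backdoor paths from S to G:
  P1: S <- L -> R <- J -> G
  P2: S <- L -> R -> Z -> G
  P3: S <- L -> R -> G
The empty set is not sufficient: P2 (S <- L -> R -> Z -> G) has no collider blocking it and no conditioned non-collider, so it is open.
Try {L}:
  P1: blocked at fork node L ∈ conditioning set.
  P2: blocked at fork node L ∈ conditioning set.
  P3: blocked at fork node L ∈ conditioning set.
{L} contains no descendant of S and blocks every backdoor path.
No other singleton works — e.g. {J} leaves P2 open — so {L} is the unique smallest valid adjustment set.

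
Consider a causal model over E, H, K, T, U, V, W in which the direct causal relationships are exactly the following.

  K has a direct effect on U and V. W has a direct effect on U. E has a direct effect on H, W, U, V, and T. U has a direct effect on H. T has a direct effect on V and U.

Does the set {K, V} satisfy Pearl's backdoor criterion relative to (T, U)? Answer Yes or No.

Backdoor paths from T to U (paths whose first edge points into T):
  P1: T <- E -> W -> U
  P2: T <- E -> V <- K -> U
  P3: T <- E -> U
  P4: T <- E -> H <- U
Condition 1 (no descendant of T in the set): FAILS — V is a descendant of T.
Condition 2 (every backdoor path blocked by {K, V}):
  P1: open — no interior node is in the conditioning set.
  P2: blocked at fork node K ∈ conditioning set.
  P3: open — no interior node is in the conditioning set.
  P4: blocked at collider H (neither it nor any descendant is in the conditioning set).
{K, V} does not satisfy the backdoor criterion.

No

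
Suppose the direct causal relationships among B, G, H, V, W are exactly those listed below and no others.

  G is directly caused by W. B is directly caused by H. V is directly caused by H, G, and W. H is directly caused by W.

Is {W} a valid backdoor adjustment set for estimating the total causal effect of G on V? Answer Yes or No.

Backdoor paths from G to V (paths whose first edge points into G):
  P1: G <- W -> H -> V
  P2: G <- W -> V
Condition 1 (no descendant of G in the set): holds — descendants of G are {V}; none are in {W}.
Condition 2 (every backdoor path blocked by {W}):
  P1: blocked at fork node W ∈ conditioning set.
  P2: blocked at fork node W ∈ conditioning set.
{W} satisfies the backdoor criterion.

Yes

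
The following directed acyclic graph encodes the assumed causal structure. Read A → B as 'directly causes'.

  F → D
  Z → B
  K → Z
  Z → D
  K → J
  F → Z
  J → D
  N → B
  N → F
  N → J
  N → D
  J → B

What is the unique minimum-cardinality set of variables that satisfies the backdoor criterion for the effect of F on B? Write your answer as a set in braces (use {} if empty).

Variables eligible for adjustment (non-descendants of F, excluding F and B): {J, K, N}.
Backdoor paths from F to B:
  P1: F <- N -> J <- K -> Z -> B
  P2: F <- N -> J -> D <- Z -> B
  P3: F <- N -> J -> B
  P4: F <- N -> D <- J <- K -> Z -> B
  P5: F <- N -> D <- J -> B
  P6: F <- N -> D <- Z <- K -> J -> B
  P7: F <- N -> D <- Z -> B
  P8: F <- N -> B
The empty set is not sufficient: P3 (F <- N -> J -> B) has no collider blocking it and no conditioned non-collider, so it is open.
Try {N}:
  P1: blocked at fork node N ∈ conditioning set.
  P2: blocked at fork node N ∈ conditioning set.
  P3: blocked at fork node N ∈ conditioning set.
  P4: blocked at fork node N ∈ conditioning set.
  P5: blocked at fork node N ∈ conditioning set.
  P6: blocked at fork node N ∈ conditioning set.
  P7: blocked at fork node N ∈ conditioning set.
  P8: blocked at fork node N ∈ conditioning set.
{N} contains no descendant of F and blocks every backdoor path.
No other singleton works — e.g. {K} leaves P3 open — so {N} is the unique smallest valid adjustment set.

{N}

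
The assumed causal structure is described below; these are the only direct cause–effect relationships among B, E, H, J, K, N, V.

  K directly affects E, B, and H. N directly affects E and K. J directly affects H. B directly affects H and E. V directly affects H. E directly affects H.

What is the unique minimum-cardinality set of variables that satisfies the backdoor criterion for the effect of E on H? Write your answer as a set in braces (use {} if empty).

{B, K}

Variables eligible for adjustment (non-descendants of E, excluding E and H): {B, J, K, N, V}.
Backdoor paths from E to H:
  P1: E <- N -> K -> B -> H
  P2: E <- N -> K -> H
  P3: E <- K -> B -> H
  P4: E <- K -> H
  P5: E <- B <- K -> H
  P6: E <- B -> H
The empty set is not sufficient: P1 (E <- N -> K -> B -> H) has no collider blocking it and no conditioned non-collider, so it is open.
Try {B, K}:
  P1: blocked at chain node K ∈ conditioning set.
  P2: blocked at chain node K ∈ conditioning set.
  P3: blocked at fork node K ∈ conditioning set.
  P4: blocked at fork node K ∈ conditioning set.
  P5: blocked at chain node B ∈ conditioning set.
  P6: blocked at fork node B ∈ conditioning set.
{B, K} contains no descendant of E and blocks every backdoor path.
Every element of {B, K} is needed (dropping B leaves P6 open; dropping K leaves P2 open), so no proper subset is valid.
Among all size-2 subsets of the eligible variables, only {B, K} blocks every backdoor path, so it is the unique smallest valid adjustment set.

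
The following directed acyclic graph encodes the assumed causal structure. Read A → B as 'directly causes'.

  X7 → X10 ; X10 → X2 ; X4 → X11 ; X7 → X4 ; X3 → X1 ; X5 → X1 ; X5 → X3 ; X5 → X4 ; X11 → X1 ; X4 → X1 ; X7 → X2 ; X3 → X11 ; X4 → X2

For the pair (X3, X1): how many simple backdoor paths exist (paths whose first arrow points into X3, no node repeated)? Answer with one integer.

A backdoor path from X3 to X1 is any simple undirected path whose first edge points into X3 (i.e. leaves X3 via a parent).
Parents of X3: {X5}.
Enumerating:
  P1: X3 <- X5 -> X4 -> X11 -> X1
  P2: X3 <- X5 -> X4 -> X1
  P3: X3 <- X5 -> X1
That exhausts the simple backdoor paths. Count: 3.

3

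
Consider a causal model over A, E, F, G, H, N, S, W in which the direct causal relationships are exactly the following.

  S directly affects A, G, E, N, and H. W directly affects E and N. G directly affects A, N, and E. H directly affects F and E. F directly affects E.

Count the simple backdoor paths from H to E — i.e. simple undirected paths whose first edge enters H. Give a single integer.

A backdoor path from H to E is any simple undirected path whose first edge points into H (i.e. leaves H via a parent).
Parents of H: {S}.
Enumerating:
  P1: H <- S -> G -> N <- W -> E
  P2: H <- S -> G -> E
  P3: H <- S -> A <- G -> N <- W -> E
  P4: H <- S -> A <- G -> E
  P5: H <- S -> N <- G -> E
  P6: H <- S -> N <- W -> E
  P7: H <- S -> E
That exhausts the simple backdoor paths. Count: 7.

7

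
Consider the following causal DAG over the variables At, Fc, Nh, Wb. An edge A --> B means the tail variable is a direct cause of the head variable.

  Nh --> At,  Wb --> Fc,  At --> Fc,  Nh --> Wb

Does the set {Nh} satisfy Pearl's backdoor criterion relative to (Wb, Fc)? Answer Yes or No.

Yes

Backdoor paths from Wb to Fc (paths whose first edge points into Wb):
  P1: Wb <- Nh -> At -> Fc
Condition 1 (no descendant of Wb in the set): holds — descendants of Wb are {Fc}; none are in {Nh}.
Condition 2 (every backdoor path blocked by {Nh}):
  P1: blocked at fork node Nh ∈ conditioning set.
{Nh} satisfies the backdoor criterion.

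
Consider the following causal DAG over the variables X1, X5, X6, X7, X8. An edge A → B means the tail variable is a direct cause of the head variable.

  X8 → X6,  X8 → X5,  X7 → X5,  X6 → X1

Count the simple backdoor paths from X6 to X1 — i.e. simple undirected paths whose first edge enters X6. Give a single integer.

0

A backdoor path from X6 to X1 is any simple undirected path whose first edge points into X6 (i.e. leaves X6 via a parent).
Parents of X6: {X8}.
No simple path from any parent of X6 reaches X1 without revisiting X6, so there are no backdoor paths.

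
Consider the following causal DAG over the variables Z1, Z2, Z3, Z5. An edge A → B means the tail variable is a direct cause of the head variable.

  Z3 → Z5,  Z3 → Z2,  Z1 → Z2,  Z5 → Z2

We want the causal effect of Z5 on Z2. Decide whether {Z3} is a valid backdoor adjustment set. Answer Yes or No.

Yes

Backdoor paths from Z5 to Z2 (paths whose first edge points into Z5):
  P1: Z5 <- Z3 -> Z2
Condition 1 (no descendant of Z5 in the set): holds — descendants of Z5 are {Z2}; none are in {Z3}.
Condition 2 (every backdoor path blocked by {Z3}):
  P1: blocked at fork node Z3 ∈ conditioning set.
{Z3} satisfies the backdoor criterion.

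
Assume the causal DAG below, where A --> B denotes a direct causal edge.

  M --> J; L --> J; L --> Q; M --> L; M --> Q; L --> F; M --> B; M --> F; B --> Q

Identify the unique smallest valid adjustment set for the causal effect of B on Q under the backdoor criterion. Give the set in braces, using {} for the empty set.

{M}

Variables eligible for adjustment (non-descendants of B, excluding B and Q): {F, J, L, M}.
Backdoor paths from B to Q:
  P1: B <- M -> L -> Q
  P2: B <- M -> F <- L -> Q
  P3: B <- M -> J <- L -> Q
  P4: B <- M -> Q
The empty set is not sufficient: P1 (B <- M -> L -> Q) has no collider blocking it and no conditioned non-collider, so it is open.
Try {M}:
  P1: blocked at fork node M ∈ conditioning set.
  P2: blocked at fork node M ∈ conditioning set.
  P3: blocked at fork node M ∈ conditioning set.
  P4: blocked at fork node M ∈ conditioning set.
{M} contains no descendant of B and blocks every backdoor path.
No other singleton works — e.g. {L} leaves P4 open — so {M} is the unique smallest valid adjustment set.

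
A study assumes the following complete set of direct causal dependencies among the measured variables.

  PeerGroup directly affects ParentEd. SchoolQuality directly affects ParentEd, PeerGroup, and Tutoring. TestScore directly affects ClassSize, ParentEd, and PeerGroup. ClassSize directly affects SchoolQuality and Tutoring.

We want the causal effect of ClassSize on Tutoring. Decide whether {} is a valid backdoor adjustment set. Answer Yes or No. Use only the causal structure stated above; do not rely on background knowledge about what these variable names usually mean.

Backdoor paths from ClassSize to Tutoring (paths whose first edge points into ClassSize):
  P1: ClassSize <- TestScore -> PeerGroup <- SchoolQuality -> Tutoring
  P2: ClassSize <- TestScore -> PeerGroup -> ParentEd <- SchoolQuality -> Tutoring
  P3: ClassSize <- TestScore -> ParentEd <- SchoolQuality -> Tutoring
  P4: ClassSize <- TestScore -> ParentEd <- PeerGroup <- SchoolQuality -> Tutoring
Condition 1 (no descendant of ClassSize in the set): holds — descendants of ClassSize are {ParentEd, PeerGroup, SchoolQuality, Tutoring}; none are in {}.
Condition 2 (every backdoor path blocked by {}):
  P1: blocked at collider PeerGroup (neither it nor any descendant is in the conditioning set).
  P2: blocked at collider ParentEd (neither it nor any descendant is in the conditioning set).
  P3: blocked at collider ParentEd (neither it nor any descendant is in the conditioning set).
  P4: blocked at collider ParentEd (neither it nor any descendant is in the conditioning set).
{} satisfies the backdoor criterion.

Yes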